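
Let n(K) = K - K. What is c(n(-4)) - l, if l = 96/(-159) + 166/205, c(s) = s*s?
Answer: -2238/10865 ≈ -0.20598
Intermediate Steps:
n(K) = 0
c(s) = s²
l = 2238/10865 (l = 96*(-1/159) + 166*(1/205) = -32/53 + 166/205 = 2238/10865 ≈ 0.20598)
c(n(-4)) - l = 0² - 1*2238/10865 = 0 - 2238/10865 = -2238/10865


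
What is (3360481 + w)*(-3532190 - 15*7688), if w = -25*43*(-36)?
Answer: -12398546689310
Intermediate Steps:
w = 38700 (w = -1075*(-36) = 38700)
(3360481 + w)*(-3532190 - 15*7688) = (3360481 + 38700)*(-3532190 - 15*7688) = 3399181*(-3532190 - 115320) = 3399181*(-3647510) = -12398546689310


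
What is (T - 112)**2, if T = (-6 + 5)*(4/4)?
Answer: 12769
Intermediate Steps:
T = -1 (T = -4/4 = -1*1 = -1)
(T - 112)**2 = (-1 - 112)**2 = (-113)**2 = 12769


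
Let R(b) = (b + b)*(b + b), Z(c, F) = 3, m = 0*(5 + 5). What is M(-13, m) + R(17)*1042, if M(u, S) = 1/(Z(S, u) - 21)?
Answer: 21681935/18 ≈ 1.2046e+6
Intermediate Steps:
m = 0 (m = 0*10 = 0)
R(b) = 4*b² (R(b) = (2*b)*(2*b) = 4*b²)
M(u, S) = -1/18 (M(u, S) = 1/(3 - 21) = 1/(-18) = -1/18)
M(-13, m) + R(17)*1042 = -1/18 + (4*17²)*1042 = -1/18 + (4*289)*1042 = -1/18 + 1156*1042 = -1/18 + 1204552 = 21681935/18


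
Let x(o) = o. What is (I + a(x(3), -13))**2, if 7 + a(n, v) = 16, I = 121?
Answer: 16900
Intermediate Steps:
a(n, v) = 9 (a(n, v) = -7 + 16 = 9)
(I + a(x(3), -13))**2 = (121 + 9)**2 = 130**2 = 16900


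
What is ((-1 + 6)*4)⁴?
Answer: 160000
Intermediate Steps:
((-1 + 6)*4)⁴ = (5*4)⁴ = 20⁴ = 160000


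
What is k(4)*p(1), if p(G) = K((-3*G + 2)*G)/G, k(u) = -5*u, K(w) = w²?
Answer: -20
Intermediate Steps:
p(G) = G*(2 - 3*G)² (p(G) = ((-3*G + 2)*G)²/G = ((2 - 3*G)*G)²/G = (G*(2 - 3*G))²/G = (G²*(2 - 3*G)²)/G = G*(2 - 3*G)²)
k(4)*p(1) = (-5*4)*(1*(-2 + 3*1)²) = -20*(-2 + 3)² = -20*1² = -20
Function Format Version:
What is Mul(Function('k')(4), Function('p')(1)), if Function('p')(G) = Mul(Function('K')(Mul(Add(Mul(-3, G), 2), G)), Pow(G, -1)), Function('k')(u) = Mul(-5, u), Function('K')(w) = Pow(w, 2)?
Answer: -20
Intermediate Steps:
Function('p')(G) = Mul(G, Pow(Add(2, Mul(-3, G)), 2)) (Function('p')(G) = Mul(Pow(Mul(Add(Mul(-3, G), 2), G), 2), Pow(G, -1)) = Mul(Pow(Mul(Add(2, Mul(-3, G)), G), 2), Pow(G, -1)) = Mul(Pow(Mul(G, Add(2, Mul(-3, G))), 2), Pow(G, -1)) = Mul(Mul(Pow(G, 2), Pow(Add(2, Mul(-3, G)), 2)), Pow(G, -1)) = Mul(G, Pow(Add(2, Mul(-3, G)), 2)))
Mul(Function('k')(4), Function('p')(1)) = Mul(Mul(-5, 4), Mul(1, Pow(Add(-2, Mul(3, 1)), 2))) = Mul(-20, Mul(1, Pow(Add(-2, 3), 2))) = Mul(-20, Mul(1, Pow(1, 2))) = Mul(-20, Mul(1, 1)) = Mul(-20, 1) = -20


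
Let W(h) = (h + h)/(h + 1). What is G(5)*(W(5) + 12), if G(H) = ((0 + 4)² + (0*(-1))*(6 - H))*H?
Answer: 3280/3 ≈ 1093.3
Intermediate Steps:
G(H) = 16*H (G(H) = (4² + 0*(6 - H))*H = (16 + 0)*H = 16*H)
W(h) = 2*h/(1 + h) (W(h) = (2*h)/(1 + h) = 2*h/(1 + h))
G(5)*(W(5) + 12) = (16*5)*(2*5/(1 + 5) + 12) = 80*(2*5/6 + 12) = 80*(2*5*(⅙) + 12) = 80*(5/3 + 12) = 80*(41/3) = 3280/3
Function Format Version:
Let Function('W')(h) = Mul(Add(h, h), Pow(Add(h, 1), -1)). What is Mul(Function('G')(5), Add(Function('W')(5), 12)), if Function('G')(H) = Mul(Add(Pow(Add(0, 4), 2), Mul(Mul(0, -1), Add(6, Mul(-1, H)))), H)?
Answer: Rational(3280, 3) ≈ 1093.3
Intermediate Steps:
Function('G')(H) = Mul(16, H) (Function('G')(H) = Mul(Add(Pow(4, 2), Mul(0, Add(6, Mul(-1, H)))), H) = Mul(Add(16, 0), H) = Mul(16, H))
Function('W')(h) = Mul(2, h, Pow(Add(1, h), -1)) (Function('W')(h) = Mul(Mul(2, h), Pow(Add(1, h), -1)) = Mul(2, h, Pow(Add(1, h), -1)))
Mul(Function('G')(5), Add(Function('W')(5), 12)) = Mul(Mul(16, 5), Add(Mul(2, 5, Pow(Add(1, 5), -1)), 12)) = Mul(80, Add(Mul(2, 5, Pow(6, -1)), 12)) = Mul(80, Add(Mul(2, 5, Rational(1, 6)), 12)) = Mul(80, Add(Rational(5, 3), 12)) = Mul(80, Rational(41, 3)) = Rational(3280, 3)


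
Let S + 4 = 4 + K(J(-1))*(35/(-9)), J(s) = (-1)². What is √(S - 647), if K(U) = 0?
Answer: I*√647 ≈ 25.436*I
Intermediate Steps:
J(s) = 1
S = 0 (S = -4 + (4 + 0*(35/(-9))) = -4 + (4 + 0*(35*(-⅑))) = -4 + (4 + 0*(-35/9)) = -4 + (4 + 0) = -4 + 4 = 0)
√(S - 647) = √(0 - 647) = √(-647) = I*√647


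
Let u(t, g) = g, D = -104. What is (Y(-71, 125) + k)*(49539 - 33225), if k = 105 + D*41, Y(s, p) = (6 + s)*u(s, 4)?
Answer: -72091566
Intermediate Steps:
Y(s, p) = 24 + 4*s (Y(s, p) = (6 + s)*4 = 24 + 4*s)
k = -4159 (k = 105 - 104*41 = 105 - 4264 = -4159)
(Y(-71, 125) + k)*(49539 - 33225) = ((24 + 4*(-71)) - 4159)*(49539 - 33225) = ((24 - 284) - 4159)*16314 = (-260 - 4159)*16314 = -4419*16314 = -72091566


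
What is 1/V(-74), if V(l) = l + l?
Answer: -1/148 ≈ -0.0067568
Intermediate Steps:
V(l) = 2*l
1/V(-74) = 1/(2*(-74)) = 1/(-148) = -1/148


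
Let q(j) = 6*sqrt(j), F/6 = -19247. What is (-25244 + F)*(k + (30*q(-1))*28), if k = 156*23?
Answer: -504924888 - 709259040*I ≈ -5.0492e+8 - 7.0926e+8*I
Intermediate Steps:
F = -115482 (F = 6*(-19247) = -115482)
k = 3588
(-25244 + F)*(k + (30*q(-1))*28) = (-25244 - 115482)*(3588 + (30*(6*sqrt(-1)))*28) = -140726*(3588 + (30*(6*I))*28) = -140726*(3588 + (180*I)*28) = -140726*(3588 + 5040*I) = -504924888 - 709259040*I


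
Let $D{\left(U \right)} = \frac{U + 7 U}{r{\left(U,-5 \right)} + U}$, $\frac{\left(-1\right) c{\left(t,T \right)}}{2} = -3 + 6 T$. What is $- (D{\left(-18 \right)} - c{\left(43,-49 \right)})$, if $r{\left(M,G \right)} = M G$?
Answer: $596$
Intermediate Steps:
$r{\left(M,G \right)} = G M$
$c{\left(t,T \right)} = 6 - 12 T$ ($c{\left(t,T \right)} = - 2 \left(-3 + 6 T\right) = 6 - 12 T$)
$D{\left(U \right)} = -2$ ($D{\left(U \right)} = \frac{U + 7 U}{- 5 U + U} = \frac{8 U}{\left(-4\right) U} = 8 U \left(- \frac{1}{4 U}\right) = -2$)
$- (D{\left(-18 \right)} - c{\left(43,-49 \right)}) = - (-2 - \left(6 - -588\right)) = - (-2 - \left(6 + 588\right)) = - (-2 - 594) = \left(-1\right) \left(-596\right) = 596$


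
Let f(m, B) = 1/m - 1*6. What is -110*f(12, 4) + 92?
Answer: 4457/6 ≈ 742.83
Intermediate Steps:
f(m, B) = -6 + 1/m (f(m, B) = 1/m - 6 = -6 + 1/m)
-110*f(12, 4) + 92 = -110*(-6 + 1/12) + 92 = -110*(-71/12) + 92 = 3905/6 + 92 = 4457/6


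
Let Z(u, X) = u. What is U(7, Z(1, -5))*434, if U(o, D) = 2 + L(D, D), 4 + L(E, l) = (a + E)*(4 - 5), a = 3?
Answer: -2604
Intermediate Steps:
L(E, l) = -7 - E (L(E, l) = -4 + (3 + E)*(4 - 5) = -4 + (3 + E)*(-1) = -4 + (-3 - E) = -7 - E)
U(o, D) = -5 - D (U(o, D) = 2 + (-7 - D) = -5 - D)
U(7, Z(1, -5))*434 = (-5 - 1*1)*434 = (-5 - 1)*434 = -6*434 = -2604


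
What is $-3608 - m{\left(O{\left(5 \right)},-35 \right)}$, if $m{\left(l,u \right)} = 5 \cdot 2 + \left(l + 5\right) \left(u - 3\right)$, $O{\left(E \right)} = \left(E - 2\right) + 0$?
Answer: $-3314$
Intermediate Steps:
$O{\left(E \right)} = -2 + E$ ($O{\left(E \right)} = \left(-2 + E\right) + 0 = -2 + E$)
$m{\left(l,u \right)} = 10 + \left(-3 + u\right) \left(5 + l\right)$ ($m{\left(l,u \right)} = 10 + \left(5 + l\right) \left(-3 + u\right) = 10 + \left(-3 + u\right) \left(5 + l\right)$)
$-3608 - m{\left(O{\left(5 \right)},-35 \right)} = -3608 - \left(-5 - 3 \left(-2 + 5\right) + 5 \left(-35\right) + \left(-2 + 5\right) \left(-35\right)\right) = -3608 - \left(-5 - 9 - 175 + 3 \left(-35\right)\right) = -3608 - \left(-5 - 9 - 175 - 105\right) = -3608 - -294 = -3608 + 294 = -3314$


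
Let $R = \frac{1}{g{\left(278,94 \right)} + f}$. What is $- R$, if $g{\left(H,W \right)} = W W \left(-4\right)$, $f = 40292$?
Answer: $- \frac{1}{4948} \approx -0.0002021$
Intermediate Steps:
$g{\left(H,W \right)} = - 4 W^{2}$ ($g{\left(H,W \right)} = W^{2} \left(-4\right) = - 4 W^{2}$)
$R = \frac{1}{4948}$ ($R = \frac{1}{- 4 \cdot 94^{2} + 40292} = \frac{1}{\left(-4\right) 8836 + 40292} = \frac{1}{-35344 + 40292} = \frac{1}{4948} \approx 0.0002021$)
$- R = \left(-1\right) \frac{1}{4948} = - \frac{1}{4948}$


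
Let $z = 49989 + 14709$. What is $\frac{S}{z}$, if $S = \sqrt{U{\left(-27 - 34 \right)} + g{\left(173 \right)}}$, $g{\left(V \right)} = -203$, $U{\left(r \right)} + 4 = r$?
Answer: $\frac{i \sqrt{67}}{32349} \approx 0.00025303 i$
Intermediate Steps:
$U{\left(r \right)} = -4 + r$
$z = 64698$
$S = 2 i \sqrt{67}$ ($S = \sqrt{\left(-4 - 61\right) - 203} = \sqrt{-65 - 203} = \sqrt{-268} = 2 i \sqrt{67} \approx 16.371 i$)
$\frac{S}{z} = \frac{2 i \sqrt{67}}{64698} = 2 i \sqrt{67} \cdot \frac{1}{64698} = \frac{i \sqrt{67}}{32349}$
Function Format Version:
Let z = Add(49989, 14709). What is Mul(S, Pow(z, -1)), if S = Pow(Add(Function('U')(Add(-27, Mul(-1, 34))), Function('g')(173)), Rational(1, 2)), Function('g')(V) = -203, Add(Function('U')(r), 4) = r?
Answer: Mul(Rational(1, 32349), I, Pow(67, Rational(1, 2))) ≈ Mul(0.00025303, I)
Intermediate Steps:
Function('U')(r) = Add(-4, r)
z = 64698
S = Mul(2, I, Pow(67, Rational(1, 2))) (S = Pow(Add(Add(-4, Add(-27, Mul(-1, 34))), -203), Rational(1, 2)) = Pow(Add(Add(-4, Add(-27, -34)), -203), Rational(1, 2)) = Pow(Add(Add(-4, -61), -203), Rational(1, 2)) = Pow(Add(-65, -203), Rational(1, 2)) = Pow(-268, Rational(1, 2)) = Mul(2, I, Pow(67, Rational(1, 2))) ≈ Mul(16.371, I))
Mul(S, Pow(z, -1)) = Mul(Mul(2, I, Pow(67, Rational(1, 2))), Pow(64698, -1)) = Mul(Mul(2, I, Pow(67, Rational(1, 2))), Rational(1, 64698)) = Mul(Rational(1, 32349), I, Pow(67, Rational(1, 2)))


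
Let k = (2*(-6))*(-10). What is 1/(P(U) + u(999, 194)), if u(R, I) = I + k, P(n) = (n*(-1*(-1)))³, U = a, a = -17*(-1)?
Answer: 1/5227 ≈ 0.00019131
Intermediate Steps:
a = 17
U = 17
P(n) = n³ (P(n) = (n*1)³ = n³)
k = 120 (k = -12*(-10) = 120)
u(R, I) = 120 + I (u(R, I) = I + 120 = 120 + I)
1/(P(U) + u(999, 194)) = 1/(17³ + (120 + 194)) = 1/(4913 + 314) = 1/5227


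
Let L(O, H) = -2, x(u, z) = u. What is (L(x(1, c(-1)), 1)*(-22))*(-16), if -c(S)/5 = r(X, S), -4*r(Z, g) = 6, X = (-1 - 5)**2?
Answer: -704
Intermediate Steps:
X = 36 (X = (-6)**2 = 36)
r(Z, g) = -3/2 (r(Z, g) = -1/4*6 = -3/2)
c(S) = 15/2 (c(S) = -5*(-3/2) = 15/2)
(L(x(1, c(-1)), 1)*(-22))*(-16) = -2*(-22)*(-16) = 44*(-16) = -704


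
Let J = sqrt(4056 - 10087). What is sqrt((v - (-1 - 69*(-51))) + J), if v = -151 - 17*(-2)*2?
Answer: sqrt(-3601 + I*sqrt(6031)) ≈ 0.647 + 60.012*I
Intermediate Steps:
v = -83 (v = -151 - (-34)*2 = -151 - 1*(-68) = -151 + 68 = -83)
J = I*sqrt(6031) (J = sqrt(-6031) = I*sqrt(6031) ≈ 77.66*I)
sqrt((v - (-1 - 69*(-51))) + J) = sqrt((-83 - (-1 - 69*(-51))) + I*sqrt(6031)) = sqrt((-83 - (-1 + 3519)) + I*sqrt(6031)) = sqrt((-83 - 1*3518) + I*sqrt(6031)) = sqrt((-83 - 3518) + I*sqrt(6031)) = sqrt(-3601 + I*sqrt(6031))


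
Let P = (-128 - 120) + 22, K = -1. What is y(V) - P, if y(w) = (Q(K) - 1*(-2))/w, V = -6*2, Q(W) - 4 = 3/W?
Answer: 903/4 ≈ 225.75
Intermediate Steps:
Q(W) = 4 + 3/W
V = -12
P = -226 (P = -248 + 22 = -226)
y(w) = 3/w (y(w) = ((4 + 3/(-1)) - 1*(-2))/w = ((4 + 3*(-1)) + 2)/w = ((4 - 3) + 2)/w = (1 + 2)/w = 3/w)
y(V) - P = 3/(-12) - 1*(-226) = 3*(-1/12) + 226 = -1/4 + 226 = 903/4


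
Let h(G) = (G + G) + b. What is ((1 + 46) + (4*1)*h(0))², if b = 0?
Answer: 2209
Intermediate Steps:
h(G) = 2*G (h(G) = (G + G) + 0 = 2*G + 0 = 2*G)
((1 + 46) + (4*1)*h(0))² = ((1 + 46) + (4*1)*(2*0))² = (47 + 4*0)² = (47 + 0)² = 47² = 2209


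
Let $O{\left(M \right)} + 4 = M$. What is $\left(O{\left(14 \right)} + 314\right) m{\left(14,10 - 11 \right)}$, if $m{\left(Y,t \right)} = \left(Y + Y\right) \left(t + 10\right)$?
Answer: $81648$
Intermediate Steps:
$m{\left(Y,t \right)} = 2 Y \left(10 + t\right)$
$O{\left(M \right)} = -4 + M$
$\left(O{\left(14 \right)} + 314\right) m{\left(14,10 - 11 \right)} = \left(\left(-4 + 14\right) + 314\right) 2 \cdot 14 \left(10 + \left(10 - 11\right)\right) = \left(10 + 314\right) 2 \cdot 14 \left(10 + \left(10 - 11\right)\right) = 324 \cdot 2 \cdot 14 \left(10 - 1\right) = 324 \cdot 2 \cdot 14 \cdot 9 = 324 \cdot 252 = 81648$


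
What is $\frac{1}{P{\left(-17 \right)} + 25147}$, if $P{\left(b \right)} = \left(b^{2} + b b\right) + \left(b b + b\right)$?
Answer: $\frac{1}{25997} \approx 3.8466 \cdot 10^{-5}$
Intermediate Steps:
$P{\left(b \right)} = b + 3 b^{2}$ ($P{\left(b \right)} = \left(b^{2} + b^{2}\right) + \left(b^{2} + b\right) = 2 b^{2} + \left(b + b^{2}\right) = b + 3 b^{2}$)
$\frac{1}{P{\left(-17 \right)} + 25147} = \frac{1}{- 17 \left(1 + 3 \left(-17\right)\right) + 25147} = \frac{1}{- 17 \left(1 - 51\right) + 25147} = \frac{1}{\left(-17\right) \left(-50\right) + 25147} = \frac{1}{850 + 25147} = \frac{1}{25997}$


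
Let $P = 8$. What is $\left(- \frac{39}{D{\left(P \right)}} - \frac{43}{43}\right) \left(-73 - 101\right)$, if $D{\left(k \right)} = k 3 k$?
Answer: $\frac{6699}{32} \approx 209.34$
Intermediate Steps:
$D{\left(k \right)} = 3 k^{2}$ ($D{\left(k \right)} = 3 k k = 3 k^{2}$)
$\left(- \frac{39}{D{\left(P \right)}} - \frac{43}{43}\right) \left(-73 - 101\right) = \left(- \frac{39}{3 \cdot 8^{2}} - \frac{43}{43}\right) \left(-73 - 101\right) = \left(- \frac{39}{3 \cdot 64} - 1\right) \left(-174\right) = \left(- \frac{39}{192} - 1\right) \left(-174\right) = \left(\left(-39\right) \frac{1}{192} - 1\right) \left(-174\right) = \left(- \frac{13}{64} - 1\right) \left(-174\right) = \left(- \frac{77}{64}\right) \left(-174\right) = \frac{6699}{32}$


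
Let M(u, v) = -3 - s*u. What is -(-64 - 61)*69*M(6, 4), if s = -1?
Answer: 25875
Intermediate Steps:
M(u, v) = -3 + u (M(u, v) = -3 - (-1)*u = -3 + u)
-(-64 - 61)*69*M(6, 4) = -(-64 - 61)*69*(-3 + 6) = -(-125*69)*3 = -(-8625)*3 = -1*(-25875) = 25875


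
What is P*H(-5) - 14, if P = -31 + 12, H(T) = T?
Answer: 81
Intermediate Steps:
P = -19
P*H(-5) - 14 = -19*(-5) - 14 = 95 - 14 = 81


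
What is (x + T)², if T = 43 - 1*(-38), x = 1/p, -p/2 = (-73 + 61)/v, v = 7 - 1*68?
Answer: 3545689/576 ≈ 6155.7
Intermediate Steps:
v = -61 (v = 7 - 68 = -61)
p = -24/61 (p = -2*(-73 + 61)/(-61) = -(-24)*(-1)/61 = -2*12/61 = -24/61 ≈ -0.39344)
x = -61/24 (x = 1/(-24/61) = -61/24 ≈ -2.5417)
T = 81 (T = 43 + 38 = 81)
(x + T)² = (-61/24 + 81)² = (1883/24)² = 3545689/576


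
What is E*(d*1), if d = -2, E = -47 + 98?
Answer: -102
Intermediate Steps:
E = 51
E*(d*1) = 51*(-2*1) = 51*(-2) = -102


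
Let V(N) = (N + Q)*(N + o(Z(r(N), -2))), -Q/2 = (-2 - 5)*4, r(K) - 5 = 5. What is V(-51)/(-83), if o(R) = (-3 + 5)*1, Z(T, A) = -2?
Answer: 245/83 ≈ 2.9518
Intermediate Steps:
r(K) = 10 (r(K) = 5 + 5 = 10)
o(R) = 2 (o(R) = 2*1 = 2)
Q = 56 (Q = -2*(-2 - 5)*4 = -(-14)*4 = -2*(-28) = 56)
V(N) = (2 + N)*(56 + N) (V(N) = (N + 56)*(N + 2) = (56 + N)*(2 + N) = (2 + N)*(56 + N))
V(-51)/(-83) = (112 + (-51)² + 58*(-51))/(-83) = (112 + 2601 - 2958)*(-1/83) = -245*(-1/83) = 245/83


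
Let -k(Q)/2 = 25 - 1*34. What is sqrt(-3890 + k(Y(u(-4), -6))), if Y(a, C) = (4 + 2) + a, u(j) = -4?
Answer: 44*I*sqrt(2) ≈ 62.225*I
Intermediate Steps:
Y(a, C) = 6 + a
k(Q) = 18 (k(Q) = -2*(25 - 1*34) = -2*(25 - 34) = -2*(-9) = 18)
sqrt(-3890 + k(Y(u(-4), -6))) = sqrt(-3890 + 18) = sqrt(-3872) = 44*I*sqrt(2)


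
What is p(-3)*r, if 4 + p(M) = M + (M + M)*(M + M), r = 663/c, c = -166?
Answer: -19227/166 ≈ -115.83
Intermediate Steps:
r = -663/166 (r = 663/(-166) = 663*(-1/166) = -663/166 ≈ -3.9940)
p(M) = -4 + M + 4*M**2 (p(M) = -4 + (M + (M + M)*(M + M)) = -4 + (M + (2*M)*(2*M)) = -4 + (M + 4*M**2) = -4 + M + 4*M**2)
p(-3)*r = (-4 - 3 + 4*(-3)**2)*(-663/166) = (-4 - 3 + 4*9)*(-663/166) = (-4 - 3 + 36)*(-663/166) = 29*(-663/166) = -19227/166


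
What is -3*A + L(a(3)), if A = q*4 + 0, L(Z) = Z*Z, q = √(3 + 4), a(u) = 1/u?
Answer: ⅑ - 12*√7 ≈ -31.638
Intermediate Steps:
a(u) = 1/u
q = √7 ≈ 2.6458
L(Z) = Z²
A = 4*√7 (A = √7*4 + 0 = 4*√7 + 0 = 4*√7 ≈ 10.583)
-3*A + L(a(3)) = -12*√7 + (1/3)² = -12*√7 + (⅓)² = -12*√7 + ⅑ = ⅑ - 12*√7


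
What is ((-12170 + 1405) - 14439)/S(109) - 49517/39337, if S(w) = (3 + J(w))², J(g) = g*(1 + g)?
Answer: -7123123020081/5657921311513 ≈ -1.2590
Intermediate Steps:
S(w) = (3 + w*(1 + w))²
((-12170 + 1405) - 14439)/S(109) - 49517/39337 = ((-12170 + 1405) - 14439)/((3 + 109*(1 + 109))²) - 49517/39337 = (-10765 - 14439)/((3 + 109*110)²) - 49517*1/39337 = -25204/(3 + 11990)² - 49517/39337 = -25204/(11993²) - 49517/39337 = -25204/143832049 - 49517/39337 = -7123123020081/5657921311513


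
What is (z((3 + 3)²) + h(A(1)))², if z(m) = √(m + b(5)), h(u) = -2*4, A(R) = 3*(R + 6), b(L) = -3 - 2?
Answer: (8 - √31)² ≈ 5.9158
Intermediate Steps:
b(L) = -5
A(R) = 18 + 3*R (A(R) = 3*(6 + R) = 18 + 3*R)
h(u) = -8
z(m) = √(-5 + m) (z(m) = √(m - 5) = √(-5 + m))
(z((3 + 3)²) + h(A(1)))² = (√(-5 + (3 + 3)²) - 8)² = (√(-5 + 6²) - 8)² = (√(-5 + 36) - 8)² = (√31 - 8)² = (-8 + √31)²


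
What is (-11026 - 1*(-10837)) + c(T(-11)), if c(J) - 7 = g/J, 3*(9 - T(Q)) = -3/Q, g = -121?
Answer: -19167/98 ≈ -195.58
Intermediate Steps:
T(Q) = 9 + 1/Q (T(Q) = 9 - (-1)/Q = 9 + 1/Q)
c(J) = 7 - 121/J
(-11026 - 1*(-10837)) + c(T(-11)) = (-11026 - 1*(-10837)) + (7 - 121/(9 + 1/(-11))) = (-11026 + 10837) + (7 - 121/(9 - 1/11)) = -189 + (7 - 121/98/11) = -189 + (7 - 121*11/98) = -189 + (7 - 1331/98) = -189 - 645/98 = -19167/98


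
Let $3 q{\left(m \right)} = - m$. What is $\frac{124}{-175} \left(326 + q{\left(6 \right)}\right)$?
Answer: $- \frac{40176}{175} \approx -229.58$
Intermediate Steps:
$q{\left(m \right)} = - \frac{m}{3}$ ($q{\left(m \right)} = \frac{\left(-1\right) m}{3} = - \frac{m}{3}$)
$\frac{124}{-175} \left(326 + q{\left(6 \right)}\right) = \frac{124}{-175} \left(326 - 2\right) = 124 \left(- \frac{1}{175}\right) \left(326 - 2\right) = \left(- \frac{124}{175}\right) 324 = - \frac{40176}{175}$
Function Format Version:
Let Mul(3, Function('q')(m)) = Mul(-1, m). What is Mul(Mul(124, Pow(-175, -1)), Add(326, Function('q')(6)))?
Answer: Rational(-40176, 175) ≈ -229.58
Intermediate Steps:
Function('q')(m) = Mul(Rational(-1, 3), m) (Function('q')(m) = Mul(Rational(1, 3), Mul(-1, m)) = Mul(Rational(-1, 3), m))
Mul(Mul(124, Pow(-175, -1)), Add(326, Function('q')(6))) = Mul(Mul(124, Pow(-175, -1)), Add(326, Mul(Rational(-1, 3), 6))) = Mul(Mul(124, Rational(-1, 175)), Add(326, -2)) = Mul(Rational(-124, 175), 324) = Rational(-40176, 175)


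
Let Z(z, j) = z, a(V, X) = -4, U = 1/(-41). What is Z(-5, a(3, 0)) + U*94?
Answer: -299/41 ≈ -7.2927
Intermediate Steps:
U = -1/41 ≈ -0.024390
Z(-5, a(3, 0)) + U*94 = -5 - 1/41*94 = -5 - 94/41 = -299/41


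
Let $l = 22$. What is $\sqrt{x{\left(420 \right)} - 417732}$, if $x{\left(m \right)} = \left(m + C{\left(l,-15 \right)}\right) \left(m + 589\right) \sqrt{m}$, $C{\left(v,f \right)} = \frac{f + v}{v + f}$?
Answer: $\sqrt{-417732 + 849578 \sqrt{105}} \approx 2878.9$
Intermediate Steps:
$C{\left(v,f \right)} = 1$ ($C{\left(v,f \right)} = \frac{f + v}{f + v} = 1$)
$x{\left(m \right)} = \sqrt{m} \left(1 + m\right) \left(589 + m\right)$ ($x{\left(m \right)} = \left(m + 1\right) \left(m + 589\right) \sqrt{m} = \left(1 + m\right) \left(589 + m\right) \sqrt{m} = \sqrt{m} \left(1 + m\right) \left(589 + m\right)$)
$\sqrt{x{\left(420 \right)} - 417732} = \sqrt{\sqrt{420} \left(589 + 420^{2} + 590 \cdot 420\right) - 417732} = \sqrt{2 \sqrt{105} \left(589 + 176400 + 247800\right) - 417732} = \sqrt{2 \sqrt{105} \cdot 424789 - 417732} = \sqrt{849578 \sqrt{105} - 417732} = \sqrt{-417732 + 849578 \sqrt{105}}$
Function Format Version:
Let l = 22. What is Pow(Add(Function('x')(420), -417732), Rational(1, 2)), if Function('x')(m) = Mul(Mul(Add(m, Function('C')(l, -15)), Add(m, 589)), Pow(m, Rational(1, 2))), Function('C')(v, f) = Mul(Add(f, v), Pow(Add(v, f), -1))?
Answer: Pow(Add(-417732, Mul(849578, Pow(105, Rational(1, 2)))), Rational(1, 2)) ≈ 2878.9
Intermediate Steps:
Function('C')(v, f) = 1 (Function('C')(v, f) = Mul(Add(f, v), Pow(Add(f, v), -1)) = 1)
Function('x')(m) = Mul(Pow(m, Rational(1, 2)), Add(1, m), Add(589, m)) (Function('x')(m) = Mul(Mul(Add(m, 1), Add(m, 589)), Pow(m, Rational(1, 2))) = Mul(Mul(Add(1, m), Add(589, m)), Pow(m, Rational(1, 2))) = Mul(Pow(m, Rational(1, 2)), Add(1, m), Add(589, m)))
Pow(Add(Function('x')(420), -417732), Rational(1, 2)) = Pow(Add(Mul(Pow(420, Rational(1, 2)), Add(589, Pow(420, 2), Mul(590, 420))), -417732), Rational(1, 2)) = Pow(Add(Mul(Mul(2, Pow(105, Rational(1, 2))), Add(589, 176400, 247800)), -417732), Rational(1, 2)) = Pow(Add(Mul(Mul(2, Pow(105, Rational(1, 2))), 424789), -417732), Rational(1, 2)) = Pow(Add(Mul(849578, Pow(105, Rational(1, 2))), -417732), Rational(1, 2)) = Pow(Add(-417732, Mul(849578, Pow(105, Rational(1, 2)))), Rational(1, 2))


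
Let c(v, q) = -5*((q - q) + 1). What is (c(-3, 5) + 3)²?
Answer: 4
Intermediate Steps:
c(v, q) = -5 (c(v, q) = -5*(0 + 1) = -5*1 = -5)
(c(-3, 5) + 3)² = (-5 + 3)² = (-2)² = 4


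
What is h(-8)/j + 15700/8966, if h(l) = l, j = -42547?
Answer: 334029814/190738201 ≈ 1.7512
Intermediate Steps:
h(-8)/j + 15700/8966 = -8/(-42547) + 15700/8966 = -8*(-1/42547) + 15700*(1/8966) = 8/42547 + 7850/4483 = 334029814/190738201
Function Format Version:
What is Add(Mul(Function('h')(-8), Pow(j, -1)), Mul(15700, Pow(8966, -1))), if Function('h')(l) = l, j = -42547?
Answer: Rational(334029814, 190738201) ≈ 1.7512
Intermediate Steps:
Add(Mul(Function('h')(-8), Pow(j, -1)), Mul(15700, Pow(8966, -1))) = Add(Mul(-8, Pow(-42547, -1)), Mul(15700, Pow(8966, -1))) = Add(Mul(-8, Rational(-1, 42547)), Mul(15700, Rational(1, 8966))) = Add(Rational(8, 42547), Rational(7850, 4483)) = Rational(334029814, 190738201)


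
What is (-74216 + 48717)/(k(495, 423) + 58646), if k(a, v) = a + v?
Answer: -25499/59564 ≈ -0.42809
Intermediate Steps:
(-74216 + 48717)/(k(495, 423) + 58646) = (-74216 + 48717)/((495 + 423) + 58646) = -25499/(918 + 58646) = -25499/59564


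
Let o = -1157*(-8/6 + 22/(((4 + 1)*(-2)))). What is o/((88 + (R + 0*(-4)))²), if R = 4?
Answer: 61321/126960 ≈ 0.48299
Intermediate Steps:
o = 61321/15 (o = -1157*(-8*⅙ + 22/((5*(-2)))) = -1157*(-4/3 + 22/(-10)) = -1157*(-4/3 + 22*(-⅒)) = -1157*(-4/3 - 11/5) = -1157*(-53/15) = 61321/15 ≈ 4088.1)
o/((88 + (R + 0*(-4)))²) = 61321/(15*((88 + (4 + 0*(-4)))²)) = 61321/(15*((88 + (4 + 0))²)) = 61321/(15*((88 + 4)²)) = 61321/(15*(92²)) = (61321/15)/8464 = (61321/15)*(1/8464) = 61321/126960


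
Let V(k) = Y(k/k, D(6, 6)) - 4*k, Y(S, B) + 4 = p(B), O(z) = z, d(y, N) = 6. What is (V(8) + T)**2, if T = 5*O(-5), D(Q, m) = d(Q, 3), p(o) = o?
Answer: 3025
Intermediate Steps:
D(Q, m) = 6
Y(S, B) = -4 + B
V(k) = 2 - 4*k (V(k) = (-4 + 6) - 4*k = 2 - 4*k)
T = -25 (T = 5*(-5) = -25)
(V(8) + T)**2 = ((2 - 4*8) - 25)**2 = ((2 - 32) - 25)**2 = (-30 - 25)**2 = (-55)**2 = 3025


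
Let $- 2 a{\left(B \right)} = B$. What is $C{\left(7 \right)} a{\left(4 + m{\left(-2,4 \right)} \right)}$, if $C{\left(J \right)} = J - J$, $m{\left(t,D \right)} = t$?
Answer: $0$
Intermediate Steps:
$C{\left(J \right)} = 0$
$a{\left(B \right)} = - \frac{B}{2}$
$C{\left(7 \right)} a{\left(4 + m{\left(-2,4 \right)} \right)} = 0 \left(- \frac{4 - 2}{2}\right) = 0 \left(\left(- \frac{1}{2}\right) 2\right) = 0 \left(-1\right) = 0$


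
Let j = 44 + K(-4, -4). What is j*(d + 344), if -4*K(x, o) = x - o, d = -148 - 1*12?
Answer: 8096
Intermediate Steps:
d = -160 (d = -148 - 12 = -160)
K(x, o) = -x/4 + o/4 (K(x, o) = -(x - o)/4 = -x/4 + o/4)
j = 44 (j = 44 + (-1/4*(-4) + (1/4)*(-4)) = 44 + (1 - 1) = 44 + 0 = 44)
j*(d + 344) = 44*(-160 + 344) = 44*184 = 8096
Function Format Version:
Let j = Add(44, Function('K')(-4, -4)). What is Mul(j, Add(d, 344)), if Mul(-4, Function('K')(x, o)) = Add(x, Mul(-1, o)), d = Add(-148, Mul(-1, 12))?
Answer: 8096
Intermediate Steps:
d = -160 (d = Add(-148, -12) = -160)
Function('K')(x, o) = Add(Mul(Rational(-1, 4), x), Mul(Rational(1, 4), o)) (Function('K')(x, o) = Mul(Rational(-1, 4), Add(x, Mul(-1, o))) = Add(Mul(Rational(-1, 4), x), Mul(Rational(1, 4), o)))
j = 44 (j = Add(44, Add(Mul(Rational(-1, 4), -4), Mul(Rational(1, 4), -4))) = Add(44, Add(1, -1)) = Add(44, 0) = 44)
Mul(j, Add(d, 344)) = Mul(44, Add(-160, 344)) = Mul(44, 184) = 8096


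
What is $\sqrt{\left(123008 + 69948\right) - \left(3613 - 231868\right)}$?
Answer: $\sqrt{421211} \approx 649.01$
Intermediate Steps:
$\sqrt{\left(123008 + 69948\right) - \left(3613 - 231868\right)} = \sqrt{192956 - -228255} = \sqrt{192956 + \left(-3613 + 231868\right)} = \sqrt{192956 + 228255} = \sqrt{421211}$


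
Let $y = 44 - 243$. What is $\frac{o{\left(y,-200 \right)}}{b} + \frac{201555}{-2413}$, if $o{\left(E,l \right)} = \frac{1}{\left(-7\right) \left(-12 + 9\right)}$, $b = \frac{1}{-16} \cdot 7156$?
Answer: $- \frac{7572229447}{90653997} \approx -83.529$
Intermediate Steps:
$y = -199$ ($y = 44 - 243 = -199$)
$b = - \frac{1789}{4}$ ($b = \left(- \frac{1}{16}\right) 7156 = - \frac{1789}{4} \approx -447.25$)
$o{\left(E,l \right)} = \frac{1}{21}$ ($o{\left(E,l \right)} = \frac{1}{\left(-7\right) \left(-3\right)} = \frac{1}{21}$)
$\frac{o{\left(y,-200 \right)}}{b} + \frac{201555}{-2413} = \frac{1}{21 \left(- \frac{1789}{4}\right)} + \frac{201555}{-2413} = \frac{1}{21} \left(- \frac{4}{1789}\right) + 201555 \left(- \frac{1}{2413}\right) = - \frac{4}{37569} - \frac{201555}{2413} = - \frac{7572229447}{90653997}$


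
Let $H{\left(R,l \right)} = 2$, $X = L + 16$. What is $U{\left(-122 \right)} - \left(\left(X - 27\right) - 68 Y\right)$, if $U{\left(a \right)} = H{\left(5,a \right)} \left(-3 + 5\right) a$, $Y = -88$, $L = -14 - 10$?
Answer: $-6437$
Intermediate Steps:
$L = -24$ ($L = -14 - 10 = -24$)
$X = -8$ ($X = -24 + 16 = -8$)
$U{\left(a \right)} = 4 a$ ($U{\left(a \right)} = 2 \left(-3 + 5\right) a = 2 \cdot 2 a = 4 a$)
$U{\left(-122 \right)} - \left(\left(X - 27\right) - 68 Y\right) = 4 \left(-122\right) - \left(\left(-8 - 27\right) - -5984\right) = -488 - \left(-35 + 5984\right) = -488 - 5949 = -6437$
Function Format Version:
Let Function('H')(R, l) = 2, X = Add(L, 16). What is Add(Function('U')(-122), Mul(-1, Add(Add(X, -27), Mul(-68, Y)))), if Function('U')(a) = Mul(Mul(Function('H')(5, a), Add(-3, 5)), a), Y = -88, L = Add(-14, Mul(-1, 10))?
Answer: -6437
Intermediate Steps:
L = -24 (L = Add(-14, -10) = -24)
X = -8 (X = Add(-24, 16) = -8)
Function('U')(a) = Mul(4, a) (Function('U')(a) = Mul(Mul(2, Add(-3, 5)), a) = Mul(Mul(2, 2), a) = Mul(4, a))
Add(Function('U')(-122), Mul(-1, Add(Add(X, -27), Mul(-68, Y)))) = Add(Mul(4, -122), Mul(-1, Add(Add(-8, -27), Mul(-68, -88)))) = Add(-488, Mul(-1, Add(-35, 5984))) = Add(-488, Mul(-1, 5949)) = Add(-488, -5949) = -6437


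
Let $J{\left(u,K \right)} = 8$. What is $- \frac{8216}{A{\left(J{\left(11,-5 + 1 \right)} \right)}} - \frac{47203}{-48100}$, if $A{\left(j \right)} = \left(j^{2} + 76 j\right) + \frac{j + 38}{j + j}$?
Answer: $- \frac{223589831}{19976300} \approx -11.193$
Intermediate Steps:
$A{\left(j \right)} = j^{2} + 76 j + \frac{38 + j}{2 j}$ ($A{\left(j \right)} = \left(j^{2} + 76 j\right) + \frac{38 + j}{2 j} = j^{2} + 76 j + \frac{38 + j}{2 j}$)
$- \frac{8216}{A{\left(J{\left(11,-5 + 1 \right)} \right)}} - \frac{47203}{-48100} = - \frac{8216}{\frac{1}{2} + 8^{2} + \frac{19}{8} + 76 \cdot 8} - \frac{47203}{-48100} = - \frac{8216}{\frac{1}{2} + 64 + 19 \cdot \frac{1}{8} + 608} - - \frac{3631}{3700} = - \frac{8216}{\frac{1}{2} + 64 + \frac{19}{8} + 608} + \frac{3631}{3700} = - \frac{8216}{\frac{5399}{8}} + \frac{3631}{3700} = \left(-8216\right) \frac{8}{5399} + \frac{3631}{3700} = - \frac{65728}{5399} + \frac{3631}{3700} = - \frac{223589831}{19976300}$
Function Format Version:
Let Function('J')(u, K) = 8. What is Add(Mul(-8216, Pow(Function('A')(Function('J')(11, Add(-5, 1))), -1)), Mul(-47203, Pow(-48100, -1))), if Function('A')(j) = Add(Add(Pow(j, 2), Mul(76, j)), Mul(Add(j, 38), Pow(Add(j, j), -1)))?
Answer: Rational(-223589831, 19976300) ≈ -11.193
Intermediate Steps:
Function('A')(j) = Add(Pow(j, 2), Mul(76, j), Mul(Rational(1, 2), Pow(j, -1), Add(38, j))) (Function('A')(j) = Add(Add(Pow(j, 2), Mul(76, j)), Mul(Add(38, j), Pow(Mul(2, j), -1))) = Add(Add(Pow(j, 2), Mul(76, j)), Mul(Add(38, j), Mul(Rational(1, 2), Pow(j, -1)))) = Add(Add(Pow(j, 2), Mul(76, j)), Mul(Rational(1, 2), Pow(j, -1), Add(38, j))) = Add(Pow(j, 2), Mul(76, j), Mul(Rational(1, 2), Pow(j, -1), Add(38, j))))
Add(Mul(-8216, Pow(Function('A')(Function('J')(11, Add(-5, 1))), -1)), Mul(-47203, Pow(-48100, -1))) = Add(Mul(-8216, Pow(Add(Rational(1, 2), Pow(8, 2), Mul(19, Pow(8, -1)), Mul(76, 8)), -1)), Mul(-47203, Pow(-48100, -1))) = Add(Mul(-8216, Pow(Add(Rational(1, 2), 64, Mul(19, Rational(1, 8)), 608), -1)), Mul(-47203, Rational(-1, 48100))) = Add(Mul(-8216, Pow(Add(Rational(1, 2), 64, Rational(19, 8), 608), -1)), Rational(3631, 3700)) = Add(Mul(-8216, Pow(Rational(5399, 8), -1)), Rational(3631, 3700)) = Add(Mul(-8216, Rational(8, 5399)), Rational(3631, 3700)) = Add(Rational(-65728, 5399), Rational(3631, 3700)) = Rational(-223589831, 19976300)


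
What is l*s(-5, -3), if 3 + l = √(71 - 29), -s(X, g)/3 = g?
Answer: -27 + 9*√42 ≈ 31.327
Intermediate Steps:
s(X, g) = -3*g
l = -3 + √42 (l = -3 + √(71 - 29) = -3 + √42 ≈ 3.4807)
l*s(-5, -3) = (-3 + √42)*(-3*(-3)) = (-3 + √42)*9 = -27 + 9*√42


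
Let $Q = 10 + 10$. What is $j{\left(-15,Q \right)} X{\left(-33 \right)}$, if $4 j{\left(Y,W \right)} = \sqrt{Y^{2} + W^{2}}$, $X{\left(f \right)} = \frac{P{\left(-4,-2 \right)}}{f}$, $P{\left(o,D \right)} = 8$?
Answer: $- \frac{50}{33} \approx -1.5152$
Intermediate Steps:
$X{\left(f \right)} = \frac{8}{f}$
$Q = 20$
$j{\left(Y,W \right)} = \frac{\sqrt{W^{2} + Y^{2}}}{4}$ ($j{\left(Y,W \right)} = \frac{\sqrt{Y^{2} + W^{2}}}{4} = \frac{\sqrt{W^{2} + Y^{2}}}{4}$)
$j{\left(-15,Q \right)} X{\left(-33 \right)} = \frac{\sqrt{20^{2} + \left(-15\right)^{2}}}{4} \frac{8}{-33} = \frac{\sqrt{400 + 225}}{4} \cdot 8 \left(- \frac{1}{33}\right) = \frac{\sqrt{625}}{4} \left(- \frac{8}{33}\right) = \frac{1}{4} \cdot 25 \left(- \frac{8}{33}\right) = \frac{25}{4} \left(- \frac{8}{33}\right) = - \frac{50}{33}$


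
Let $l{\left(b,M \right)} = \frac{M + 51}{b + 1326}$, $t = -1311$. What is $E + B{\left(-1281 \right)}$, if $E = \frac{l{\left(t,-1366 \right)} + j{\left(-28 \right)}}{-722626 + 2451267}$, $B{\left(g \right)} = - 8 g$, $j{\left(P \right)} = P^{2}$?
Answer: $\frac{53145340993}{5185923} \approx 10248.0$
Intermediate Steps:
$l{\left(b,M \right)} = \frac{51 + M}{1326 + b}$
$E = \frac{2089}{5185923}$ ($E = \frac{\frac{51 - 1366}{1326 - 1311} + \left(-28\right)^{2}}{-722626 + 2451267} = \frac{\frac{1}{15} \left(-1315\right) + 784}{1728641} = \left(\frac{1}{15} \left(-1315\right) + 784\right) \frac{1}{1728641} = \left(- \frac{263}{3} + 784\right) \frac{1}{1728641} = \frac{2089}{3} \cdot \frac{1}{1728641} = \frac{2089}{5185923} \approx 0.00040282$)
$E + B{\left(-1281 \right)} = \frac{2089}{5185923} - -10248 = \frac{2089}{5185923} + 10248 = \frac{53145340993}{5185923}$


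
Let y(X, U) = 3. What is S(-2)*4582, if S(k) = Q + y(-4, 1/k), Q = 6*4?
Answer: 123714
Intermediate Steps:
Q = 24
S(k) = 27 (S(k) = 24 + 3 = 27)
S(-2)*4582 = 27*4582 = 123714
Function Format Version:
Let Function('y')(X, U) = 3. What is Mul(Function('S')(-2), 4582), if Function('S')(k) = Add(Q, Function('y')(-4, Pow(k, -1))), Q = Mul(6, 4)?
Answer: 123714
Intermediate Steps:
Q = 24
Function('S')(k) = 27 (Function('S')(k) = Add(24, 3) = 27)
Mul(Function('S')(-2), 4582) = Mul(27, 4582) = 123714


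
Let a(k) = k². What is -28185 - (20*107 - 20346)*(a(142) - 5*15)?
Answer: 365712149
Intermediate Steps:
-28185 - (20*107 - 20346)*(a(142) - 5*15) = -28185 - (20*107 - 20346)*(142² - 5*15) = -28185 - (2140 - 20346)*(20164 - 75) = -28185 - (-18206)*20089 = -28185 - 1*(-365740334) = -28185 + 365740334 = 365712149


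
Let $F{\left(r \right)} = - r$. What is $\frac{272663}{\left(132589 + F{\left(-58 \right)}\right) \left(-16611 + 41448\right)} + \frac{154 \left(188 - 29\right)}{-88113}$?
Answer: $- \frac{1581302211785}{5692019529057} \approx -0.27781$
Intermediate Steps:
$\frac{272663}{\left(132589 + F{\left(-58 \right)}\right) \left(-16611 + 41448\right)} + \frac{154 \left(188 - 29\right)}{-88113} = \frac{272663}{\left(132589 - -58\right) \left(-16611 + 41448\right)} + \frac{154 \left(188 - 29\right)}{-88113} = \frac{272663}{\left(132589 + 58\right) 24837} + 154 \cdot 159 \left(- \frac{1}{88113}\right) = \frac{272663}{132647 \cdot 24837} + 24486 \left(- \frac{1}{88113}\right) = \frac{272663}{3294553539} - \frac{8162}{29371} = 272663 \cdot \frac{1}{3294553539} - \frac{8162}{29371} = \frac{16039}{193797267} - \frac{8162}{29371} = - \frac{1581302211785}{5692019529057}$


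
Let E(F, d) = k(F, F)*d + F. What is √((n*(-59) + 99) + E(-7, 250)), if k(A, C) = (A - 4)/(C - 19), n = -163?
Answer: 2*√414674/13 ≈ 99.070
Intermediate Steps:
k(A, C) = (-4 + A)/(-19 + C)
E(F, d) = F + d*(-4 + F)/(-19 + F) (E(F, d) = ((-4 + F)/(-19 + F))*d + F = d*(-4 + F)/(-19 + F) + F = F + d*(-4 + F)/(-19 + F))
√((n*(-59) + 99) + E(-7, 250)) = √((-163*(-59) + 99) + (-7*(-19 - 7) + 250*(-4 - 7))/(-19 - 7)) = √((9617 + 99) + (-7*(-26) + 250*(-11))/(-26)) = √(9716 - (182 - 2750)/26) = √(9716 - 1/26*(-2568)) = √(9716 + 1284/13) = √(127592/13) = 2*√414674/13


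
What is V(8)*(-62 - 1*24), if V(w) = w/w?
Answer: -86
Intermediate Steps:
V(w) = 1
V(8)*(-62 - 1*24) = 1*(-62 - 1*24) = 1*(-62 - 24) = 1*(-86) = -86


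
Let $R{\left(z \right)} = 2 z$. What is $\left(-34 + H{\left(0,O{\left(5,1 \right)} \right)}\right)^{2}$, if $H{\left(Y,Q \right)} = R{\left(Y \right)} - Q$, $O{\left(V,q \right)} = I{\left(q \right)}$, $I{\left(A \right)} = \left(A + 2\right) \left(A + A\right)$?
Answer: $1600$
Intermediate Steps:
$I{\left(A \right)} = 2 A \left(2 + A\right)$ ($I{\left(A \right)} = \left(2 + A\right) 2 A = 2 A \left(2 + A\right)$)
$O{\left(V,q \right)} = 2 q \left(2 + q\right)$
$H{\left(Y,Q \right)} = - Q + 2 Y$ ($H{\left(Y,Q \right)} = 2 Y - Q = - Q + 2 Y$)
$\left(-34 + H{\left(0,O{\left(5,1 \right)} \right)}\right)^{2} = \left(-34 + \left(- 2 \cdot 1 \left(2 + 1\right) + 2 \cdot 0\right)\right)^{2} = \left(-34 + \left(- 2 \cdot 1 \cdot 3 + 0\right)\right)^{2} = \left(-34 + \left(\left(-1\right) 6 + 0\right)\right)^{2} = \left(-34 + \left(-6 + 0\right)\right)^{2} = \left(-34 - 6\right)^{2} = \left(-40\right)^{2} = 1600$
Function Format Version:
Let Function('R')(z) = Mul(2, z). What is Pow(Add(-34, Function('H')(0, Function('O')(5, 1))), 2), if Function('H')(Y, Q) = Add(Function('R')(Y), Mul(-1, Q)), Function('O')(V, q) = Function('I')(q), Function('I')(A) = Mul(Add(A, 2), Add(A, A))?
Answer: 1600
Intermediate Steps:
Function('I')(A) = Mul(2, A, Add(2, A)) (Function('I')(A) = Mul(Add(2, A), Mul(2, A)) = Mul(2, A, Add(2, A)))
Function('O')(V, q) = Mul(2, q, Add(2, q))
Function('H')(Y, Q) = Add(Mul(-1, Q), Mul(2, Y)) (Function('H')(Y, Q) = Add(Mul(2, Y), Mul(-1, Q)) = Add(Mul(-1, Q), Mul(2, Y)))
Pow(Add(-34, Function('H')(0, Function('O')(5, 1))), 2) = Pow(Add(-34, Add(Mul(-1, Mul(2, 1, Add(2, 1))), Mul(2, 0))), 2) = Pow(Add(-34, Add(Mul(-1, Mul(2, 1, 3)), 0)), 2) = Pow(Add(-34, Add(Mul(-1, 6), 0)), 2) = Pow(Add(-34, Add(-6, 0)), 2) = Pow(Add(-34, -6), 2) = Pow(-40, 2) = 1600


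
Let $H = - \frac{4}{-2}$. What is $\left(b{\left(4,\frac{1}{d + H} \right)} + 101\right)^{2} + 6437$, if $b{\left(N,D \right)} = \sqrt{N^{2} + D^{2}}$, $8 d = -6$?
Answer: $\frac{416366}{25} + \frac{808 \sqrt{26}}{5} \approx 17479.0$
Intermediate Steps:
$d = - \frac{3}{4}$ ($d = \frac{1}{8} \left(-6\right) = - \frac{3}{4} \approx -0.75$)
$H = 2$ ($H = \left(-4\right) \left(- \frac{1}{2}\right) = 2$)
$b{\left(N,D \right)} = \sqrt{D^{2} + N^{2}}$
$\left(b{\left(4,\frac{1}{d + H} \right)} + 101\right)^{2} + 6437 = \left(\sqrt{\left(\frac{1}{- \frac{3}{4} + 2}\right)^{2} + 4^{2}} + 101\right)^{2} + 6437 = \left(\sqrt{\left(\frac{1}{\frac{5}{4}}\right)^{2} + 16} + 101\right)^{2} + 6437 = \left(\sqrt{\left(\frac{4}{5}\right)^{2} + 16} + 101\right)^{2} + 6437 = \left(\sqrt{\frac{16}{25} + 16} + 101\right)^{2} + 6437 = \left(\sqrt{\frac{416}{25}} + 101\right)^{2} + 6437 = \left(\frac{4 \sqrt{26}}{5} + 101\right)^{2} + 6437 = \left(101 + \frac{4 \sqrt{26}}{5}\right)^{2} + 6437 = 6437 + \left(101 + \frac{4 \sqrt{26}}{5}\right)^{2}$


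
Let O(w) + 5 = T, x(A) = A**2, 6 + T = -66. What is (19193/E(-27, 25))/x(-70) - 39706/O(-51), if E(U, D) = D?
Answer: 695066123/1347500 ≈ 515.82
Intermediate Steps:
T = -72 (T = -6 - 66 = -72)
O(w) = -77 (O(w) = -5 - 72 = -77)
(19193/E(-27, 25))/x(-70) - 39706/O(-51) = (19193/25)/((-70)**2) - 39706/(-77) = (19193*(1/25))/4900 - 39706*(-1/77) = (19193/25)*(1/4900) + 39706/77 = 19193/122500 + 39706/77 = 695066123/1347500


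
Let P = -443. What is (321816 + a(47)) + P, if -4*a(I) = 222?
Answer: 642635/2 ≈ 3.2132e+5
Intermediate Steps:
a(I) = -111/2 (a(I) = -¼*222 = -111/2)
(321816 + a(47)) + P = (321816 - 111/2) - 443 = 643521/2 - 443 = 642635/2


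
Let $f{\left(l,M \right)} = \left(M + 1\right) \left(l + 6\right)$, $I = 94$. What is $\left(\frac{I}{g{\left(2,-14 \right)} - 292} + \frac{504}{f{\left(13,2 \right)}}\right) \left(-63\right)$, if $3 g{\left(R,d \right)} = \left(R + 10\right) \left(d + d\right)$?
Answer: $- \frac{2081709}{3838} \approx -542.39$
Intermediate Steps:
$f{\left(l,M \right)} = \left(1 + M\right) \left(6 + l\right)$
$g{\left(R,d \right)} = \frac{2 d \left(10 + R\right)}{3}$ ($g{\left(R,d \right)} = \frac{\left(R + 10\right) \left(d + d\right)}{3} = \frac{\left(10 + R\right) 2 d}{3} = \frac{2 d \left(10 + R\right)}{3}$)
$\left(\frac{I}{g{\left(2,-14 \right)} - 292} + \frac{504}{f{\left(13,2 \right)}}\right) \left(-63\right) = \left(\frac{94}{\frac{2}{3} \left(-14\right) \left(10 + 2\right) - 292} + \frac{504}{6 + 13 + 6 \cdot 2 + 2 \cdot 13}\right) \left(-63\right) = \left(\frac{94}{\frac{2}{3} \left(-14\right) 12 - 292} + \frac{504}{6 + 13 + 12 + 26}\right) \left(-63\right) = \left(\frac{94}{-112 - 292} + \frac{504}{57}\right) \left(-63\right) = \left(\frac{94}{-404} + 504 \cdot \frac{1}{57}\right) \left(-63\right) = \left(94 \left(- \frac{1}{404}\right) + \frac{168}{19}\right) \left(-63\right) = \left(- \frac{47}{202} + \frac{168}{19}\right) \left(-63\right) = \frac{33043}{3838} \left(-63\right) = - \frac{2081709}{3838}$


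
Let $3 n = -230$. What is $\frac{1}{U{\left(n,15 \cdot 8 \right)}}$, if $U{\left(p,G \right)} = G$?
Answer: $\frac{1}{120} \approx 0.0083333$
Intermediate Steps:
$n = - \frac{230}{3}$ ($n = \frac{1}{3} \left(-230\right) = - \frac{230}{3} \approx -76.667$)
$\frac{1}{U{\left(n,15 \cdot 8 \right)}} = \frac{1}{15 \cdot 8} = \frac{1}{120}$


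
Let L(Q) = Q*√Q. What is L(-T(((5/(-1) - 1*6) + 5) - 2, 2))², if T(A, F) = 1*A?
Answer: 512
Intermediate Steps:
T(A, F) = A
L(Q) = Q^(3/2)
L(-T(((5/(-1) - 1*6) + 5) - 2, 2))² = ((-(((5/(-1) - 1*6) + 5) - 2))^(3/2))² = ((-(((5*(-1) - 6) + 5) - 2))^(3/2))² = ((-(((-5 - 6) + 5) - 2))^(3/2))² = ((-((-11 + 5) - 2))^(3/2))² = ((-(-6 - 2))^(3/2))² = ((-1*(-8))^(3/2))² = (8^(3/2))² = (16*√2)² = 512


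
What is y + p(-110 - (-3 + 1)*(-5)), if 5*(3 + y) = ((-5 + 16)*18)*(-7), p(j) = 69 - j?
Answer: -456/5 ≈ -91.200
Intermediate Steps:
y = -1401/5 (y = -3 + (((-5 + 16)*18)*(-7))/5 = -3 + ((11*18)*(-7))/5 = -3 + (198*(-7))/5 = -3 + (1/5)*(-1386) = -3 - 1386/5 = -1401/5 ≈ -280.20)
y + p(-110 - (-3 + 1)*(-5)) = -1401/5 + (69 - (-110 - (-3 + 1)*(-5))) = -1401/5 + (69 - (-110 - (-2)*(-5))) = -1401/5 + (69 - (-110 - 1*10)) = -1401/5 + (69 - (-110 - 10)) = -1401/5 + (69 - 1*(-120)) = -1401/5 + (69 + 120) = -1401/5 + 189 = -456/5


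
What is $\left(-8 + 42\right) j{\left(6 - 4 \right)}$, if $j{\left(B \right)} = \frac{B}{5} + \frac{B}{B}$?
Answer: $\frac{238}{5} \approx 47.6$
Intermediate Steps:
$j{\left(B \right)} = 1 + \frac{B}{5}$ ($j{\left(B \right)} = B \frac{1}{5} + 1 = \frac{B}{5} + 1 = 1 + \frac{B}{5}$)
$\left(-8 + 42\right) j{\left(6 - 4 \right)} = \left(-8 + 42\right) \left(1 + \frac{6 - 4}{5}\right) = 34 \left(1 + \frac{1}{5} \cdot 2\right) = 34 \left(1 + \frac{2}{5}\right) = 34 \cdot \frac{7}{5} = \frac{238}{5}$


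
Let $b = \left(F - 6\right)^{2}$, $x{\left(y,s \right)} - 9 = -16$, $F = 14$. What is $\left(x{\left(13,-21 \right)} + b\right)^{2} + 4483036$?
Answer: $4486285$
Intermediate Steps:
$x{\left(y,s \right)} = -7$ ($x{\left(y,s \right)} = 9 - 16 = -7$)
$b = 64$ ($b = \left(14 - 6\right)^{2} = 8^{2} = 64$)
$\left(x{\left(13,-21 \right)} + b\right)^{2} + 4483036 = \left(-7 + 64\right)^{2} + 4483036 = 57^{2} + 4483036 = 3249 + 4483036 = 4486285$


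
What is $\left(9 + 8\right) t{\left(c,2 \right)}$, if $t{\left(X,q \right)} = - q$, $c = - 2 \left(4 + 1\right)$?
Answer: $-34$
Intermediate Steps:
$c = -10$ ($c = \left(-2\right) 5 = -10$)
$\left(9 + 8\right) t{\left(c,2 \right)} = \left(9 + 8\right) \left(\left(-1\right) 2\right) = 17 \left(-2\right) = -34$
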